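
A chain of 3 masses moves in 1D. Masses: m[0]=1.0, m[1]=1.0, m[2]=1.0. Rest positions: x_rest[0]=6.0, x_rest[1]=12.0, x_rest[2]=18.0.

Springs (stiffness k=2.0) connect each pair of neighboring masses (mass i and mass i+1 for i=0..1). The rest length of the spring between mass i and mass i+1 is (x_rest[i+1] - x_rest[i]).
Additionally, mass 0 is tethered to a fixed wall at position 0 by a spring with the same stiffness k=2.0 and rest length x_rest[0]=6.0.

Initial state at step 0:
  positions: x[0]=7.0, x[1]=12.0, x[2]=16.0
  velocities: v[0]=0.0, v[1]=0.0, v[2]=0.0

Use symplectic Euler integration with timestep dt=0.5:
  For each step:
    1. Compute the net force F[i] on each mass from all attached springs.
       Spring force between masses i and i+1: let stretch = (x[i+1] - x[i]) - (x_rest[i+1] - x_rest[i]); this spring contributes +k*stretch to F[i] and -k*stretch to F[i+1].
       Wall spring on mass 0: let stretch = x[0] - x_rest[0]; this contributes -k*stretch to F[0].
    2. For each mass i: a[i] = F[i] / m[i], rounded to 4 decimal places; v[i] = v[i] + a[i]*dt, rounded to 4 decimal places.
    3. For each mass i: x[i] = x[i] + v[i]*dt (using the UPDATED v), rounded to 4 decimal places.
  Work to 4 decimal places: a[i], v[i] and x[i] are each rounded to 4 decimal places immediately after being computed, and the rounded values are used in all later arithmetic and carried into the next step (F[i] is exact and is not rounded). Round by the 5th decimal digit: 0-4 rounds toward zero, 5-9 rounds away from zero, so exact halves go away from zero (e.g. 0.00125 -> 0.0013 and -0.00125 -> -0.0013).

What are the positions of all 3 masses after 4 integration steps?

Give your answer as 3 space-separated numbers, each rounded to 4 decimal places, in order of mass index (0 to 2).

Step 0: x=[7.0000 12.0000 16.0000] v=[0.0000 0.0000 0.0000]
Step 1: x=[6.0000 11.5000 17.0000] v=[-2.0000 -1.0000 2.0000]
Step 2: x=[4.7500 11.0000 18.2500] v=[-2.5000 -1.0000 2.5000]
Step 3: x=[4.2500 11.0000 18.8750] v=[-1.0000 0.0000 1.2500]
Step 4: x=[5.0000 11.5625 18.5625] v=[1.5000 1.1250 -0.6250]

Answer: 5.0000 11.5625 18.5625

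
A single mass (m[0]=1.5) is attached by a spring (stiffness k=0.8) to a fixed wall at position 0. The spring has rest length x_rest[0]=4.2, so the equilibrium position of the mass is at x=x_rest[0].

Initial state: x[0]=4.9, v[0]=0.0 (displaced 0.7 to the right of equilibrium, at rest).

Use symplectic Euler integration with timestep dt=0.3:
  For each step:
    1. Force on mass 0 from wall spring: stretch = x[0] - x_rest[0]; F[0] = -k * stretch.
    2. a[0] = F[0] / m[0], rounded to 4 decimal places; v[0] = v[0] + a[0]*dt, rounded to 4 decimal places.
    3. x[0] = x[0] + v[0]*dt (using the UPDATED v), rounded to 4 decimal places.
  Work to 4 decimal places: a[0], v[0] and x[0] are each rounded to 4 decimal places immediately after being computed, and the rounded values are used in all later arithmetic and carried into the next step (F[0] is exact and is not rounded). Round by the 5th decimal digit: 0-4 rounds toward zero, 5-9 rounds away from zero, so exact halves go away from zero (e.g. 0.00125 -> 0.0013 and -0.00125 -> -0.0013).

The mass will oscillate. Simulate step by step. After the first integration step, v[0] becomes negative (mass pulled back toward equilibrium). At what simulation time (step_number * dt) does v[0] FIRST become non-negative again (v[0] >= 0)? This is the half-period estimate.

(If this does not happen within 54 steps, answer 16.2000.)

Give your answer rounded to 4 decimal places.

Step 0: x=[4.9000] v=[0.0000]
Step 1: x=[4.8664] v=[-0.1120]
Step 2: x=[4.8008] v=[-0.2186]
Step 3: x=[4.7064] v=[-0.3147]
Step 4: x=[4.5877] v=[-0.3957]
Step 5: x=[4.4504] v=[-0.4577]
Step 6: x=[4.3011] v=[-0.4978]
Step 7: x=[4.1469] v=[-0.5140]
Step 8: x=[3.9953] v=[-0.5055]
Step 9: x=[3.8535] v=[-0.4727]
Step 10: x=[3.7283] v=[-0.4173]
Step 11: x=[3.6258] v=[-0.3418]
Step 12: x=[3.5508] v=[-0.2499]
Step 13: x=[3.5070] v=[-0.1460]
Step 14: x=[3.4965] v=[-0.0351]
Step 15: x=[3.5198] v=[0.0775]
First v>=0 after going negative at step 15, time=4.5000

Answer: 4.5000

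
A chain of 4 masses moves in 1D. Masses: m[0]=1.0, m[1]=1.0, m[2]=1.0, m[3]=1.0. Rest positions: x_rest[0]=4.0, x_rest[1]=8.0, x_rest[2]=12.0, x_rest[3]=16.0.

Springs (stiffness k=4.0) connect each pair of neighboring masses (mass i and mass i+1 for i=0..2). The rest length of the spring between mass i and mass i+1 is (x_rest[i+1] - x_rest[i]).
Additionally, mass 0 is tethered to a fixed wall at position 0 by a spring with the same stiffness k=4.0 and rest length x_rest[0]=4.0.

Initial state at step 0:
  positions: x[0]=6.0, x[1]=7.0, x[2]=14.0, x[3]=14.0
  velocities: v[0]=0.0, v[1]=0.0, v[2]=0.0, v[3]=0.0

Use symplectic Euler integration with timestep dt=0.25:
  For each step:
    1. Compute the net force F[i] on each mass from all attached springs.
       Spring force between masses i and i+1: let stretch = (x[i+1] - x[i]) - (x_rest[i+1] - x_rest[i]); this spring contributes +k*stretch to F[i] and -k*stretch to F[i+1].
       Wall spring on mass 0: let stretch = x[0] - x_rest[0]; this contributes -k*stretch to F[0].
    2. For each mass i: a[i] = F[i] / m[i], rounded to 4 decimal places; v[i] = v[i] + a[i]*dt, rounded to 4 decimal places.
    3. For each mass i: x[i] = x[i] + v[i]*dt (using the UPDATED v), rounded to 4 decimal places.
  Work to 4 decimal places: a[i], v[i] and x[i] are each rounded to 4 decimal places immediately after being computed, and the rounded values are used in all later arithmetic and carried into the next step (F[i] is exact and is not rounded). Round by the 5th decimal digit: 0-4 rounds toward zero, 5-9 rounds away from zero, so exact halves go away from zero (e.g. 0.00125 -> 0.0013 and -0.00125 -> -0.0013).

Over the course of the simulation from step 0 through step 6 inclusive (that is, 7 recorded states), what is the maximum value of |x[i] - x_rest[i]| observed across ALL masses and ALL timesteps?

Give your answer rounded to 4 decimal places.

Step 0: x=[6.0000 7.0000 14.0000 14.0000] v=[0.0000 0.0000 0.0000 0.0000]
Step 1: x=[4.7500 8.5000 12.2500 15.0000] v=[-5.0000 6.0000 -7.0000 4.0000]
Step 2: x=[3.2500 10.0000 10.2500 16.3125] v=[-6.0000 6.0000 -8.0000 5.2500]
Step 3: x=[2.6250 9.8750 9.7031 17.1094] v=[-2.5000 -0.5000 -2.1875 3.1875]
Step 4: x=[3.1563 7.8945 11.0508 17.0547] v=[2.1250 -7.9219 5.3907 -0.2188]
Step 5: x=[4.0830 5.5186 13.1104 16.4990] v=[3.7069 -9.5038 8.2383 -2.2227]
Step 6: x=[4.3479 4.6817 14.1192 16.0962] v=[1.0595 -3.3476 4.0351 -1.6113]
Max displacement = 3.3183

Answer: 3.3183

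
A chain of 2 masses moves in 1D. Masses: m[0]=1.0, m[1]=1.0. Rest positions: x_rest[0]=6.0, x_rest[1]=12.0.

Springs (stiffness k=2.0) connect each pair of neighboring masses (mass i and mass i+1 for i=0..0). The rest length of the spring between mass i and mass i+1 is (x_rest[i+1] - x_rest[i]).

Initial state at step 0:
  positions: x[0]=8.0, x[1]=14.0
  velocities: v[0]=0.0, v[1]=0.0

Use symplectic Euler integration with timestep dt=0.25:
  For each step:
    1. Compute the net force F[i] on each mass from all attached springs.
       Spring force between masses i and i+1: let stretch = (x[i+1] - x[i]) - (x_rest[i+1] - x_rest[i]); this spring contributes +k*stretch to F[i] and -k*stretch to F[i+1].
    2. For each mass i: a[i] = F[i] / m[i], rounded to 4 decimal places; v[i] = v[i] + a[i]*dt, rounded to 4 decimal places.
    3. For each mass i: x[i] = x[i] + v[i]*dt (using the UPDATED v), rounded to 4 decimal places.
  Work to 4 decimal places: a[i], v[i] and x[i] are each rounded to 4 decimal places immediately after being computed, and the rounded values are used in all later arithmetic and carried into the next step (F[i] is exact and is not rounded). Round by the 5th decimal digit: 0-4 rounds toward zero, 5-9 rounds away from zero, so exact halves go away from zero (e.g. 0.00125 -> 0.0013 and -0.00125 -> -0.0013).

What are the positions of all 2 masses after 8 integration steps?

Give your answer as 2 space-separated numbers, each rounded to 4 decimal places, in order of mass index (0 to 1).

Step 0: x=[8.0000 14.0000] v=[0.0000 0.0000]
Step 1: x=[8.0000 14.0000] v=[0.0000 0.0000]
Step 2: x=[8.0000 14.0000] v=[0.0000 0.0000]
Step 3: x=[8.0000 14.0000] v=[0.0000 0.0000]
Step 4: x=[8.0000 14.0000] v=[0.0000 0.0000]
Step 5: x=[8.0000 14.0000] v=[0.0000 0.0000]
Step 6: x=[8.0000 14.0000] v=[0.0000 0.0000]
Step 7: x=[8.0000 14.0000] v=[0.0000 0.0000]
Step 8: x=[8.0000 14.0000] v=[0.0000 0.0000]

Answer: 8.0000 14.0000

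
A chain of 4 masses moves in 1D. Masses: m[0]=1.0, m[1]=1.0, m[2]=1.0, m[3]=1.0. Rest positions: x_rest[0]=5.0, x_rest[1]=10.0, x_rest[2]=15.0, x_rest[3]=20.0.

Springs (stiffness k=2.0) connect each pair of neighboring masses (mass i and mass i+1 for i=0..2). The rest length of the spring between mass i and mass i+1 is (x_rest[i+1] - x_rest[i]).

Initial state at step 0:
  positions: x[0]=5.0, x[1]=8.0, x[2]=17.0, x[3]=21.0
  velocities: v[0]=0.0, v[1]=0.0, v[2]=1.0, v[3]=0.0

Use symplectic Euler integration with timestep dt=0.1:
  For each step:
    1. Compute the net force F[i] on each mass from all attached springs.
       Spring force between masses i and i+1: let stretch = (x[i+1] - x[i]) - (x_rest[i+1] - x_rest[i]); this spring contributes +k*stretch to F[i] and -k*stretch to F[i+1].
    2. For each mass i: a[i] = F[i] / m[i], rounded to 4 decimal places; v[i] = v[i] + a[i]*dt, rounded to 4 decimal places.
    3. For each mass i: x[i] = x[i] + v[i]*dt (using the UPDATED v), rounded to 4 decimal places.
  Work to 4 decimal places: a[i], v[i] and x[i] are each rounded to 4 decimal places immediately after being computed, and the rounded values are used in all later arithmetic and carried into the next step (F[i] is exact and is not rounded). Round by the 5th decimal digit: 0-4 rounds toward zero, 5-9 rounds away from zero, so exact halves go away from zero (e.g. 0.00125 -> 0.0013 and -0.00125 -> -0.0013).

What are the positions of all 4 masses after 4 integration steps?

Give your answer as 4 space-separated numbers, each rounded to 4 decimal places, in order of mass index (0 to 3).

Answer: 4.6467 9.1085 16.4602 21.1846

Derivation:
Step 0: x=[5.0000 8.0000 17.0000 21.0000] v=[0.0000 0.0000 1.0000 0.0000]
Step 1: x=[4.9600 8.1200 17.0000 21.0200] v=[-0.4000 1.2000 0.0000 0.2000]
Step 2: x=[4.8832 8.3544 16.9028 21.0596] v=[-0.7680 2.3440 -0.9720 0.3960]
Step 3: x=[4.7758 8.6903 16.7178 21.1161] v=[-1.0738 3.3594 -1.8503 0.5646]
Step 4: x=[4.6467 9.1085 16.4602 21.1846] v=[-1.2909 4.1820 -2.5761 0.6849]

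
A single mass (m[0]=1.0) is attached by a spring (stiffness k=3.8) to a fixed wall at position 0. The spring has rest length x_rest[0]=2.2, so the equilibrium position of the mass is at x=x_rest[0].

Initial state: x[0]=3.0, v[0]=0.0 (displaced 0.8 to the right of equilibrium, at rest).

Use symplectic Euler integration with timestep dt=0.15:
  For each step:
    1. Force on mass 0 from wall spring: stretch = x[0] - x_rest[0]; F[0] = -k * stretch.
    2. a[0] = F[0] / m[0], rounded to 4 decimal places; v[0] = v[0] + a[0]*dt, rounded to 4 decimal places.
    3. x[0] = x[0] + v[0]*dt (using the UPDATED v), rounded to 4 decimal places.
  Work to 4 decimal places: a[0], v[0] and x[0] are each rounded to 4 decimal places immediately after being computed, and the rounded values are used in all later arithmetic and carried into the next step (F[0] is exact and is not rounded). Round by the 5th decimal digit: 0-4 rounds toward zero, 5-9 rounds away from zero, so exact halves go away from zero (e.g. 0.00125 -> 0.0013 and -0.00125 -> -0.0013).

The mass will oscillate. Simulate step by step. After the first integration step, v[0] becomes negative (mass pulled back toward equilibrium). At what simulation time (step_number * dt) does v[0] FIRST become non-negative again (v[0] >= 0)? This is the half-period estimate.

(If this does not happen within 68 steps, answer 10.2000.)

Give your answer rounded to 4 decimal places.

Answer: 1.6500

Derivation:
Step 0: x=[3.0000] v=[0.0000]
Step 1: x=[2.9316] v=[-0.4560]
Step 2: x=[2.8007] v=[-0.8730]
Step 3: x=[2.6184] v=[-1.2154]
Step 4: x=[2.4003] v=[-1.4539]
Step 5: x=[2.1651] v=[-1.5681]
Step 6: x=[1.9329] v=[-1.5482]
Step 7: x=[1.7235] v=[-1.3960]
Step 8: x=[1.5548] v=[-1.1244]
Step 9: x=[1.4413] v=[-0.7566]
Step 10: x=[1.3927] v=[-0.3241]
Step 11: x=[1.4131] v=[0.1361]
First v>=0 after going negative at step 11, time=1.6500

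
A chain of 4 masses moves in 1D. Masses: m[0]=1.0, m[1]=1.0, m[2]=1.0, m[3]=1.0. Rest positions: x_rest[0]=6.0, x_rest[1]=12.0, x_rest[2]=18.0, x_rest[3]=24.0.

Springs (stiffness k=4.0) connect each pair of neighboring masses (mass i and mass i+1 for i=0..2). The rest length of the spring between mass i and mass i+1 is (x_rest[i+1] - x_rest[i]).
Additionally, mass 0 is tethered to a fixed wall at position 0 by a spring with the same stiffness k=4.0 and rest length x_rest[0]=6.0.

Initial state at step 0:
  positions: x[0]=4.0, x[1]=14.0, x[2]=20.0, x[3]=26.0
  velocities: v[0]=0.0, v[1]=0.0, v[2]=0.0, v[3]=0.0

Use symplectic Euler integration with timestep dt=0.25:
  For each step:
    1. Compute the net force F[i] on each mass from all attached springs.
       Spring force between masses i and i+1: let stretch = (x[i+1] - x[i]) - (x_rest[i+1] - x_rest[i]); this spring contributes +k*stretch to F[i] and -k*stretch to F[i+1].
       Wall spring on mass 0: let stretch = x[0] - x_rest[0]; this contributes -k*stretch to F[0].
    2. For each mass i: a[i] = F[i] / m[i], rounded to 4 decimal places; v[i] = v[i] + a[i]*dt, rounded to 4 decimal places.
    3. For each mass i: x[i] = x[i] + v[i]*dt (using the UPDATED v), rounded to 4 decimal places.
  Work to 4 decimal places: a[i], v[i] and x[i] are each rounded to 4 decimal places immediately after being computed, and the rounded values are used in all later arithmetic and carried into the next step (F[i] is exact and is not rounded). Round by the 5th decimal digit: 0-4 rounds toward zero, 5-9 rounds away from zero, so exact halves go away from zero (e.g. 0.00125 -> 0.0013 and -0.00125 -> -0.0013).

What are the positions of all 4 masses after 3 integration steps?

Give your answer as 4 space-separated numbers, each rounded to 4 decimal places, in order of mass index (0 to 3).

Step 0: x=[4.0000 14.0000 20.0000 26.0000] v=[0.0000 0.0000 0.0000 0.0000]
Step 1: x=[5.5000 13.0000 20.0000 26.0000] v=[6.0000 -4.0000 0.0000 0.0000]
Step 2: x=[7.5000 11.8750 19.7500 26.0000] v=[8.0000 -4.5000 -1.0000 0.0000]
Step 3: x=[8.7188 11.6250 19.0938 25.9375] v=[4.8750 -1.0000 -2.6250 -0.2500]

Answer: 8.7188 11.6250 19.0938 25.9375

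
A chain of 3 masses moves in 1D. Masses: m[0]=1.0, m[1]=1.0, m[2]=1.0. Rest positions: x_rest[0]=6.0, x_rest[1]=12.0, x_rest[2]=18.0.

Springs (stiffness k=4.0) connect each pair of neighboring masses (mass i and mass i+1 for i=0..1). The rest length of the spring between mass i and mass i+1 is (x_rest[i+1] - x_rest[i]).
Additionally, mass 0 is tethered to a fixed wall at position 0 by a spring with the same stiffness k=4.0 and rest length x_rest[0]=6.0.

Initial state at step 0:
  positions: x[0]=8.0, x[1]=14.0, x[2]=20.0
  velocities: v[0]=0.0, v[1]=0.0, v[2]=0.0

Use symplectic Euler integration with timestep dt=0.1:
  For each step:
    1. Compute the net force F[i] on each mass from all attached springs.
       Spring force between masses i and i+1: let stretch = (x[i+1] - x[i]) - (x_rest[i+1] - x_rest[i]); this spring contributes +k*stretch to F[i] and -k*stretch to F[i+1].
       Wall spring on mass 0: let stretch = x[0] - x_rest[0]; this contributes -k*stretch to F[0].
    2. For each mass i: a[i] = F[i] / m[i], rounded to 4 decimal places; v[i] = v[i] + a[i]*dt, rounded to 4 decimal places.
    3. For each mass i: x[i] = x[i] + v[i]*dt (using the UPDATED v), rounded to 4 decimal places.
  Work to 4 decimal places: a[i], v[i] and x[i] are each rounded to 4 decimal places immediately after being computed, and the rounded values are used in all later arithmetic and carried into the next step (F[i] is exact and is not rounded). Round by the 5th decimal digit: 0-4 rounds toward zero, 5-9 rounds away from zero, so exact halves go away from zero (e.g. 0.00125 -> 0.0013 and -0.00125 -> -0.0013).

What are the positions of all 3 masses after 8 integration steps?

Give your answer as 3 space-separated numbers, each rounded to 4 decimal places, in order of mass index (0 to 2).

Answer: 6.2015 13.5317 19.9525

Derivation:
Step 0: x=[8.0000 14.0000 20.0000] v=[0.0000 0.0000 0.0000]
Step 1: x=[7.9200 14.0000 20.0000] v=[-0.8000 0.0000 0.0000]
Step 2: x=[7.7664 13.9968 20.0000] v=[-1.5360 -0.0320 0.0000]
Step 3: x=[7.5514 13.9845 19.9999] v=[-2.1504 -0.1229 -0.0013]
Step 4: x=[7.2916 13.9555 19.9992] v=[-2.5977 -0.2900 -0.0075]
Step 5: x=[7.0067 13.9017 19.9967] v=[-2.8488 -0.5381 -0.0250]
Step 6: x=[6.7174 13.8159 19.9904] v=[-2.8935 -0.8581 -0.0630]
Step 7: x=[6.4433 13.6931 19.9771] v=[-2.7411 -1.2277 -0.1328]
Step 8: x=[6.2015 13.5317 19.9525] v=[-2.4185 -1.6140 -0.2464]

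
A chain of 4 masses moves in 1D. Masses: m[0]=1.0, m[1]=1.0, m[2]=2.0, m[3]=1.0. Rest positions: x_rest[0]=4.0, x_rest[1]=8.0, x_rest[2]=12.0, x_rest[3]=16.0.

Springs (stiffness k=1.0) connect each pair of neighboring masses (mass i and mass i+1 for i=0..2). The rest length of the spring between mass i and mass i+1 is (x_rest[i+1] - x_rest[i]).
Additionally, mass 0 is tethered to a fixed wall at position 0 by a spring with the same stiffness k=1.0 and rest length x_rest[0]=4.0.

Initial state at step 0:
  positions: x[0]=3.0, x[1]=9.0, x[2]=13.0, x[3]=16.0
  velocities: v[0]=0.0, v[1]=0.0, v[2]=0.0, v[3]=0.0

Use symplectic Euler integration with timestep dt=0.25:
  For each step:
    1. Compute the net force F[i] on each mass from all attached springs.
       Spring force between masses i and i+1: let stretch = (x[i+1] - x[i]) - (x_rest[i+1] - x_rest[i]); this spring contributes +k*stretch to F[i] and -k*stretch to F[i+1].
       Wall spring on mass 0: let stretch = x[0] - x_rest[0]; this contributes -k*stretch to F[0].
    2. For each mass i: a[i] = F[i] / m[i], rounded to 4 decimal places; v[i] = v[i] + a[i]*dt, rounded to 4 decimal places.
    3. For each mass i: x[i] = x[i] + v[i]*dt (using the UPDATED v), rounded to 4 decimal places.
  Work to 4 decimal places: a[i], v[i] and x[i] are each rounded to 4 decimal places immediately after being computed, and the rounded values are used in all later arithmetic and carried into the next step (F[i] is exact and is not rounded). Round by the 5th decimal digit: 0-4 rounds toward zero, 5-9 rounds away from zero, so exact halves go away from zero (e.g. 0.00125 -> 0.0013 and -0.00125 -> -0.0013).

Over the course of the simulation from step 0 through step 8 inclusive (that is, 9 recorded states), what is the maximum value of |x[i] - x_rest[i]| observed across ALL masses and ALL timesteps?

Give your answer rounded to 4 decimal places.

Answer: 1.3121

Derivation:
Step 0: x=[3.0000 9.0000 13.0000 16.0000] v=[0.0000 0.0000 0.0000 0.0000]
Step 1: x=[3.1875 8.8750 12.9688 16.0625] v=[0.7500 -0.5000 -0.1250 0.2500]
Step 2: x=[3.5313 8.6504 12.9063 16.1817] v=[1.3750 -0.8984 -0.2500 0.4766]
Step 3: x=[3.9743 8.3719 12.8132 16.3462] v=[1.7720 -1.1142 -0.3726 0.6578]
Step 4: x=[4.4438 8.0961 12.6917 16.5399] v=[1.8778 -1.1033 -0.4862 0.7746]
Step 5: x=[4.8638 7.8792 12.5468 16.7431] v=[1.6799 -0.8675 -0.5796 0.8126]
Step 6: x=[5.1683 7.7656 12.3872 16.9340] v=[1.2178 -0.4545 -0.6385 0.7635]
Step 7: x=[5.3121 7.7785 12.2252 17.0907] v=[0.5751 0.0516 -0.6479 0.6268]
Step 8: x=[5.2780 7.9152 12.0763 17.1933] v=[-0.1363 0.5467 -0.5956 0.4104]
Max displacement = 1.3121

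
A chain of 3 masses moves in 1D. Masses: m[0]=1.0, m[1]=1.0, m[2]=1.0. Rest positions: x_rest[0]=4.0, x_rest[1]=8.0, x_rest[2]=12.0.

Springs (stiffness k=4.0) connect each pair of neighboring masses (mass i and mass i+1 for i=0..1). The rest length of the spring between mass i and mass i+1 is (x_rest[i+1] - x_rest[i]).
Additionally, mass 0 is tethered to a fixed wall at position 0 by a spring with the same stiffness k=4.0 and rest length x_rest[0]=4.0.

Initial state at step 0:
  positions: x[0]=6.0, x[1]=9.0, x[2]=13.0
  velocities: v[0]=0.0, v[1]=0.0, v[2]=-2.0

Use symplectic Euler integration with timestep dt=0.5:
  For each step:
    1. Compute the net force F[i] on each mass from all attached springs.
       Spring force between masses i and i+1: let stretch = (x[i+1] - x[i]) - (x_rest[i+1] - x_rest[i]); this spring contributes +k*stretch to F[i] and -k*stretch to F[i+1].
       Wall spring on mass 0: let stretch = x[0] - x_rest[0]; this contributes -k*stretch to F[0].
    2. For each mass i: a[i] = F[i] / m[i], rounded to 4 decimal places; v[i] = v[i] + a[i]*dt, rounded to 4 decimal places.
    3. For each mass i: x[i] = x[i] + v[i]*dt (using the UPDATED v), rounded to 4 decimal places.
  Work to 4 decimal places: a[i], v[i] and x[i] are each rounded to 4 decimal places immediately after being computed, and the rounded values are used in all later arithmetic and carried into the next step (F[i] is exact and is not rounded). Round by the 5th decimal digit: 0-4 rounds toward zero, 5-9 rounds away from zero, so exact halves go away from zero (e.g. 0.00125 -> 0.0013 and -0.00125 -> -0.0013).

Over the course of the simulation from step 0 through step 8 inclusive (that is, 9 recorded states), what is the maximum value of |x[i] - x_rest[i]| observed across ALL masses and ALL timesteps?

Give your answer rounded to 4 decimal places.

Step 0: x=[6.0000 9.0000 13.0000] v=[0.0000 0.0000 -2.0000]
Step 1: x=[3.0000 10.0000 12.0000] v=[-6.0000 2.0000 -2.0000]
Step 2: x=[4.0000 6.0000 13.0000] v=[2.0000 -8.0000 2.0000]
Step 3: x=[3.0000 7.0000 11.0000] v=[-2.0000 2.0000 -4.0000]
Step 4: x=[3.0000 8.0000 9.0000] v=[0.0000 2.0000 -4.0000]
Step 5: x=[5.0000 5.0000 10.0000] v=[4.0000 -6.0000 2.0000]
Step 6: x=[2.0000 7.0000 10.0000] v=[-6.0000 4.0000 0.0000]
Step 7: x=[2.0000 7.0000 11.0000] v=[0.0000 0.0000 2.0000]
Step 8: x=[5.0000 6.0000 12.0000] v=[6.0000 -2.0000 2.0000]
Max displacement = 3.0000

Answer: 3.0000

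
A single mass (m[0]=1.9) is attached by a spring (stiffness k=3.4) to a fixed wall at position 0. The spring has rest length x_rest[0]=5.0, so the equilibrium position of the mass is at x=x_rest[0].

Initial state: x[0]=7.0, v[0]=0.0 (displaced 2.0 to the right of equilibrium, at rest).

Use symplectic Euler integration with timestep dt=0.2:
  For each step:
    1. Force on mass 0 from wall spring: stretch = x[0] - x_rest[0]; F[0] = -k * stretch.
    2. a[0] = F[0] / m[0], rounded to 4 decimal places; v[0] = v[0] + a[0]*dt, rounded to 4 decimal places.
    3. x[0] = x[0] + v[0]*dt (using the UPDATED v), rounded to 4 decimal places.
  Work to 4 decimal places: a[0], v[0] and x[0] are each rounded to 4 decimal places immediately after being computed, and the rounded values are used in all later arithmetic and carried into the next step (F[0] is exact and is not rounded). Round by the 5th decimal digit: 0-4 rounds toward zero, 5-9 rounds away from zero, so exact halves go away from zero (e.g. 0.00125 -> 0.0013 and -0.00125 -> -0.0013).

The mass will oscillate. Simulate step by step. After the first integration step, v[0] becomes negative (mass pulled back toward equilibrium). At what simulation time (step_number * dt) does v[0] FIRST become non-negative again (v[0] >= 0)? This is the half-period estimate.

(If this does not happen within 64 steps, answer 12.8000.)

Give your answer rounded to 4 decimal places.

Step 0: x=[7.0000] v=[0.0000]
Step 1: x=[6.8568] v=[-0.7158]
Step 2: x=[6.5807] v=[-1.3803]
Step 3: x=[6.1915] v=[-1.9460]
Step 4: x=[5.7170] v=[-2.3724]
Step 5: x=[5.1912] v=[-2.6290]
Step 6: x=[4.6517] v=[-2.6974]
Step 7: x=[4.1372] v=[-2.5727]
Step 8: x=[3.6844] v=[-2.2639]
Step 9: x=[3.3258] v=[-1.7931]
Step 10: x=[3.0870] v=[-1.1939]
Step 11: x=[2.9852] v=[-0.5092]
Step 12: x=[3.0276] v=[0.2119]
First v>=0 after going negative at step 12, time=2.4000

Answer: 2.4000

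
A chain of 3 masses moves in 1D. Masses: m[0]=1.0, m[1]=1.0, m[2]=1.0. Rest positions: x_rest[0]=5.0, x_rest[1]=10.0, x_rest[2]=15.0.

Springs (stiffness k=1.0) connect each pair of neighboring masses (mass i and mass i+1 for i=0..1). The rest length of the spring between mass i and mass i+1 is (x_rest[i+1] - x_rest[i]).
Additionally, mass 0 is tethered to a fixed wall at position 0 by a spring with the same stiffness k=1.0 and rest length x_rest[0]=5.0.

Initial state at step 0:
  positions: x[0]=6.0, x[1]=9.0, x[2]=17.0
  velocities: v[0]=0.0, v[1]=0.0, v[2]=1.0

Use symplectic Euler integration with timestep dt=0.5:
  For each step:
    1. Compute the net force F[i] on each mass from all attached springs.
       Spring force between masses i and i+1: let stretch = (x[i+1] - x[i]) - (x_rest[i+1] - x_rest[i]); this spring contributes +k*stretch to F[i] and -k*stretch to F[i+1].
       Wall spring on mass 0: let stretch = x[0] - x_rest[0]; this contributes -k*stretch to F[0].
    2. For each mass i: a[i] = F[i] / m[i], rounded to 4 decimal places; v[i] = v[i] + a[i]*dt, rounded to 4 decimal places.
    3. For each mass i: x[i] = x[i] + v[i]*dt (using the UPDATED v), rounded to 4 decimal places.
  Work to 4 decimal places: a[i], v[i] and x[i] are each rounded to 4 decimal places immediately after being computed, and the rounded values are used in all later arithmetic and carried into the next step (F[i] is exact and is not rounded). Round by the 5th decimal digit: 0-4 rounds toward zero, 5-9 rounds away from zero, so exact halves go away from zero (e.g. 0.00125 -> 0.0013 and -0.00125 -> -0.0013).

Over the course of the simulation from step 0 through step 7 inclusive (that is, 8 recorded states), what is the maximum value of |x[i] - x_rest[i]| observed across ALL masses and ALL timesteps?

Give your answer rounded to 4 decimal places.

Answer: 2.7032

Derivation:
Step 0: x=[6.0000 9.0000 17.0000] v=[0.0000 0.0000 1.0000]
Step 1: x=[5.2500 10.2500 16.7500] v=[-1.5000 2.5000 -0.5000]
Step 2: x=[4.4375 11.8750 16.1250] v=[-1.6250 3.2500 -1.2500]
Step 3: x=[4.3750 12.7032 15.6875] v=[-0.1250 1.6563 -0.8750]
Step 4: x=[5.3008 12.1954 15.7540] v=[1.8516 -1.0157 0.1329]
Step 5: x=[6.6251 10.8536 16.1808] v=[2.6485 -2.6837 0.8536]
Step 6: x=[7.3502 9.7864 16.5258] v=[1.4502 -2.1344 0.6900]
Step 7: x=[6.8468 9.7950 16.4360] v=[-1.0068 0.0172 -0.1797]
Max displacement = 2.7032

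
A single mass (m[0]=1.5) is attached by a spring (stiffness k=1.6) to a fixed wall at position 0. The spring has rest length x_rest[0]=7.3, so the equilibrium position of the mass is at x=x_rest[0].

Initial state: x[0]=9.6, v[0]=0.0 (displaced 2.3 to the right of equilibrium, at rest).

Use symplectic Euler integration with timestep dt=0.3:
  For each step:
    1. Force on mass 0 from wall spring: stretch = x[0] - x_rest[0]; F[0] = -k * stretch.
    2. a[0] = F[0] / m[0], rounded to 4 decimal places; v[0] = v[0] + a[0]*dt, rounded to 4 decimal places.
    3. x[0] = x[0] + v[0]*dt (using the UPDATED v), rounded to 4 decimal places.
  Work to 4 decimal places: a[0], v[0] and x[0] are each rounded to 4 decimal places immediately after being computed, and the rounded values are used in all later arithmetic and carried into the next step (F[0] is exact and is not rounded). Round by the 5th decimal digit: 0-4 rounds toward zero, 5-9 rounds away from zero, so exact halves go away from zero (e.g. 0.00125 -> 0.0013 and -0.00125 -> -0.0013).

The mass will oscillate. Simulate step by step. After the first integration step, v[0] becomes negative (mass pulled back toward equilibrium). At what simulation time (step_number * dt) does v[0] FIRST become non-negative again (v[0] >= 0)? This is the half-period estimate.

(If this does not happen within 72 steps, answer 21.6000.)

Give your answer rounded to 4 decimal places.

Step 0: x=[9.6000] v=[0.0000]
Step 1: x=[9.3792] v=[-0.7360]
Step 2: x=[8.9588] v=[-1.4013]
Step 3: x=[8.3792] v=[-1.9321]
Step 4: x=[7.6960] v=[-2.2774]
Step 5: x=[6.9748] v=[-2.4041]
Step 6: x=[6.2848] v=[-2.3000]
Step 7: x=[5.6923] v=[-1.9751]
Step 8: x=[5.2541] v=[-1.4606]
Step 9: x=[5.0123] v=[-0.8059]
Step 10: x=[4.9902] v=[-0.0738]
Step 11: x=[5.1898] v=[0.6653]
First v>=0 after going negative at step 11, time=3.3000

Answer: 3.3000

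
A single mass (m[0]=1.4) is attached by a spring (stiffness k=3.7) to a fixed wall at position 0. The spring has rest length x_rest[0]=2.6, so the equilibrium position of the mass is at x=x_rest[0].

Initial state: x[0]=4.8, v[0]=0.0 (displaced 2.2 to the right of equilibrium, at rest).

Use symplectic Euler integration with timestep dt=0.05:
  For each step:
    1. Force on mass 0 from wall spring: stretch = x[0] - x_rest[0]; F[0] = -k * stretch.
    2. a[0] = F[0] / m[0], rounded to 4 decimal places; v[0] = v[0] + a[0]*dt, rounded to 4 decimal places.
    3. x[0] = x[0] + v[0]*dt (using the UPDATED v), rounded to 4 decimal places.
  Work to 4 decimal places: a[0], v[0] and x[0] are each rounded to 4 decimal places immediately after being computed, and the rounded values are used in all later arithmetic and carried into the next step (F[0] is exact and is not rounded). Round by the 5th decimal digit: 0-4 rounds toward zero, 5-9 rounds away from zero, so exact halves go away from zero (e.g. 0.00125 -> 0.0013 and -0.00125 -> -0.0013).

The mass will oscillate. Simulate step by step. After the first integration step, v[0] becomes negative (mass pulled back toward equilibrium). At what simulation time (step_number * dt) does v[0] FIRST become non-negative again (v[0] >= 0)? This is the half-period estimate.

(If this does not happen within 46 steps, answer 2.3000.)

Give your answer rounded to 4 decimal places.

Step 0: x=[4.8000] v=[0.0000]
Step 1: x=[4.7855] v=[-0.2907]
Step 2: x=[4.7565] v=[-0.5795]
Step 3: x=[4.7133] v=[-0.8645]
Step 4: x=[4.6561] v=[-1.1438]
Step 5: x=[4.5853] v=[-1.4155]
Step 6: x=[4.5014] v=[-1.6778]
Step 7: x=[4.4049] v=[-1.9291]
Step 8: x=[4.2965] v=[-2.1676]
Step 9: x=[4.1769] v=[-2.3918]
Step 10: x=[4.0469] v=[-2.6002]
Step 11: x=[3.9073] v=[-2.7914]
Step 12: x=[3.7591] v=[-2.9642]
Step 13: x=[3.6032] v=[-3.1174]
Step 14: x=[3.4407] v=[-3.2500]
Step 15: x=[3.2726] v=[-3.3611]
Step 16: x=[3.1001] v=[-3.4500]
Step 17: x=[2.9243] v=[-3.5161]
Step 18: x=[2.7464] v=[-3.5590]
Step 19: x=[2.5675] v=[-3.5783]
Step 20: x=[2.3888] v=[-3.5740]
Step 21: x=[2.2115] v=[-3.5461]
Step 22: x=[2.0368] v=[-3.4948]
Step 23: x=[1.8658] v=[-3.4204]
Step 24: x=[1.6996] v=[-3.3234]
Step 25: x=[1.5394] v=[-3.2044]
Step 26: x=[1.3862] v=[-3.0643]
Step 27: x=[1.2410] v=[-2.9039]
Step 28: x=[1.1048] v=[-2.7243]
Step 29: x=[0.9785] v=[-2.5267]
Step 30: x=[0.8629] v=[-2.3124]
Step 31: x=[0.7588] v=[-2.0829]
Step 32: x=[0.6668] v=[-1.8396]
Step 33: x=[0.5876] v=[-1.5841]
Step 34: x=[0.5217] v=[-1.3182]
Step 35: x=[0.4695] v=[-1.0436]
Step 36: x=[0.4314] v=[-0.7621]
Step 37: x=[0.4076] v=[-0.4755]
Step 38: x=[0.3983] v=[-0.1858]
Step 39: x=[0.4036] v=[0.1051]
First v>=0 after going negative at step 39, time=1.9500

Answer: 1.9500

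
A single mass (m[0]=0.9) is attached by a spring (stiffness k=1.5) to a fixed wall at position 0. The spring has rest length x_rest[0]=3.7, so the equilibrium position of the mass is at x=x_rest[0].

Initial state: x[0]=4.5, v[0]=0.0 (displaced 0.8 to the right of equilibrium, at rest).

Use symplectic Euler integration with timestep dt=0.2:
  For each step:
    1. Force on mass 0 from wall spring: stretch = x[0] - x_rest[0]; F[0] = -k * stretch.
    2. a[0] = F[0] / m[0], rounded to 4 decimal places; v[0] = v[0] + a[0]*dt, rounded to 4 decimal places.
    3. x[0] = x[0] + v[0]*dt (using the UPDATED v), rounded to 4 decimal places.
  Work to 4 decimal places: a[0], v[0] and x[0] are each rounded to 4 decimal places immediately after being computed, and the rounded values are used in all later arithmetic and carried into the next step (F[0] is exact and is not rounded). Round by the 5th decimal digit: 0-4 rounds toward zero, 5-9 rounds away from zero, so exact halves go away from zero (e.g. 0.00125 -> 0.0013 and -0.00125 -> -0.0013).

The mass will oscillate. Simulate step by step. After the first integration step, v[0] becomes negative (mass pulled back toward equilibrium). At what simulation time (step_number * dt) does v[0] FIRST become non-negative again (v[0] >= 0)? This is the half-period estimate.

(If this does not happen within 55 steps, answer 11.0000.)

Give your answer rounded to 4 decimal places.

Step 0: x=[4.5000] v=[0.0000]
Step 1: x=[4.4467] v=[-0.2667]
Step 2: x=[4.3436] v=[-0.5156]
Step 3: x=[4.1976] v=[-0.7301]
Step 4: x=[4.0184] v=[-0.8960]
Step 5: x=[3.8180] v=[-1.0021]
Step 6: x=[3.6097] v=[-1.0414]
Step 7: x=[3.4074] v=[-1.0113]
Step 8: x=[3.2246] v=[-0.9138]
Step 9: x=[3.0735] v=[-0.7553]
Step 10: x=[2.9642] v=[-0.5465]
Step 11: x=[2.9040] v=[-0.3012]
Step 12: x=[2.8968] v=[-0.0359]
Step 13: x=[2.9432] v=[0.2318]
First v>=0 after going negative at step 13, time=2.6000

Answer: 2.6000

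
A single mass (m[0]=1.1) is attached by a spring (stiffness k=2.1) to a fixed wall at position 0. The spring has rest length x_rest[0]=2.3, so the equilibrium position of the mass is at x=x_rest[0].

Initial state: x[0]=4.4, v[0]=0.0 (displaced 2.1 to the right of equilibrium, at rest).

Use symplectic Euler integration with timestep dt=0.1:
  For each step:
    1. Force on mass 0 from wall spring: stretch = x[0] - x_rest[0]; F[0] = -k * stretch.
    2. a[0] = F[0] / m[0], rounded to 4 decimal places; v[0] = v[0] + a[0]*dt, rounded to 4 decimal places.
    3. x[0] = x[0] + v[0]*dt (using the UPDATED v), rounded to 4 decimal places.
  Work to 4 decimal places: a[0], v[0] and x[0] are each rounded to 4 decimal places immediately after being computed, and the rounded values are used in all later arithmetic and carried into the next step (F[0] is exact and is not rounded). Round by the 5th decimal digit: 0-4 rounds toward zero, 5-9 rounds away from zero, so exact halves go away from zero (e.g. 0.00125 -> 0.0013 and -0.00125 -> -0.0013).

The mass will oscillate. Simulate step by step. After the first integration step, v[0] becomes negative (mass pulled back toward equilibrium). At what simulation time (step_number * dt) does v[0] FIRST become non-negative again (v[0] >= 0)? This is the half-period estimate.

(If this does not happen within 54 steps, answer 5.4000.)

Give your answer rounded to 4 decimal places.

Answer: 2.3000

Derivation:
Step 0: x=[4.4000] v=[0.0000]
Step 1: x=[4.3599] v=[-0.4009]
Step 2: x=[4.2805] v=[-0.7942]
Step 3: x=[4.1633] v=[-1.1723]
Step 4: x=[4.0105] v=[-1.5280]
Step 5: x=[3.8250] v=[-1.8546]
Step 6: x=[3.6104] v=[-2.1457]
Step 7: x=[3.3708] v=[-2.3959]
Step 8: x=[3.1108] v=[-2.6003]
Step 9: x=[2.8353] v=[-2.7551]
Step 10: x=[2.5496] v=[-2.8573]
Step 11: x=[2.2591] v=[-2.9050]
Step 12: x=[1.9694] v=[-2.8972]
Step 13: x=[1.6860] v=[-2.8341]
Step 14: x=[1.4143] v=[-2.7169]
Step 15: x=[1.1595] v=[-2.5478]
Step 16: x=[0.9265] v=[-2.3301]
Step 17: x=[0.7197] v=[-2.0679]
Step 18: x=[0.5431] v=[-1.7662]
Step 19: x=[0.4000] v=[-1.4308]
Step 20: x=[0.2932] v=[-1.0681]
Step 21: x=[0.2247] v=[-0.6850]
Step 22: x=[0.1958] v=[-0.2888]
Step 23: x=[0.2071] v=[0.1129]
First v>=0 after going negative at step 23, time=2.3000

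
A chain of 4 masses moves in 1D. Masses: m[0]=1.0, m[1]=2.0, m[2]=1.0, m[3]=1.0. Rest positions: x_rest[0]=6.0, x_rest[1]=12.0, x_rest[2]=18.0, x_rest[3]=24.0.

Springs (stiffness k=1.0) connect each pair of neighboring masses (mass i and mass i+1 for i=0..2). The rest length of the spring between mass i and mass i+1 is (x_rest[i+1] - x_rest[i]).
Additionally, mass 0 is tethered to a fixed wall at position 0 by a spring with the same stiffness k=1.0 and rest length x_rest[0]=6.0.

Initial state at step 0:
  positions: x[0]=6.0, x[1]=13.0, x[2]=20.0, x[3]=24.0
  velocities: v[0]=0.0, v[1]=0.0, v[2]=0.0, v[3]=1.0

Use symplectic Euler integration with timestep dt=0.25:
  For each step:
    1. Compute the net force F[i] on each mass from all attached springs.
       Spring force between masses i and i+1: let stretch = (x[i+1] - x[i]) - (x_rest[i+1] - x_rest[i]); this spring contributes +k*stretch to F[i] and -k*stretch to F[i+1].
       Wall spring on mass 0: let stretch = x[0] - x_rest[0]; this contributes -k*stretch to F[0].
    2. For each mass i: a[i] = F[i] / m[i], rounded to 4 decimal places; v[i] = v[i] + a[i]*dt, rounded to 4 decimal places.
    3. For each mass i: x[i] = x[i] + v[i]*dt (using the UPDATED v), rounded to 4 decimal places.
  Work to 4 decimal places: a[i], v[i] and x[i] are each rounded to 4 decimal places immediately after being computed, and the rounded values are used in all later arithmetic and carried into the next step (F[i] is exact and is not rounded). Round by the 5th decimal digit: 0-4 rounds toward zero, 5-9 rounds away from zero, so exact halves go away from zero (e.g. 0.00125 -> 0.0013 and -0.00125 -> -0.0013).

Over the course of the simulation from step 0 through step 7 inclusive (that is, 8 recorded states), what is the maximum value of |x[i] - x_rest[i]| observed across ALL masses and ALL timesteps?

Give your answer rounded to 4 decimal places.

Answer: 2.7105

Derivation:
Step 0: x=[6.0000 13.0000 20.0000 24.0000] v=[0.0000 0.0000 0.0000 1.0000]
Step 1: x=[6.0625 13.0000 19.8125 24.3750] v=[0.2500 0.0000 -0.7500 1.5000]
Step 2: x=[6.1797 12.9961 19.4844 24.8399] v=[0.4688 -0.0156 -1.3125 1.8594]
Step 3: x=[6.3367 12.9820 19.0855 25.3450] v=[0.6280 -0.0566 -1.5957 2.0205]
Step 4: x=[6.5130 12.9509 18.6963 25.8339] v=[0.7052 -0.1243 -1.5567 1.9556]
Step 5: x=[6.6846 12.8982 18.3941 26.2517] v=[0.6864 -0.2109 -1.2087 1.6712]
Step 6: x=[6.8268 12.8231 18.2395 26.5534] v=[0.5687 -0.3006 -0.6183 1.2068]
Step 7: x=[6.9171 12.7298 18.2660 26.7105] v=[0.3611 -0.3731 0.1061 0.6283]
Max displacement = 2.7105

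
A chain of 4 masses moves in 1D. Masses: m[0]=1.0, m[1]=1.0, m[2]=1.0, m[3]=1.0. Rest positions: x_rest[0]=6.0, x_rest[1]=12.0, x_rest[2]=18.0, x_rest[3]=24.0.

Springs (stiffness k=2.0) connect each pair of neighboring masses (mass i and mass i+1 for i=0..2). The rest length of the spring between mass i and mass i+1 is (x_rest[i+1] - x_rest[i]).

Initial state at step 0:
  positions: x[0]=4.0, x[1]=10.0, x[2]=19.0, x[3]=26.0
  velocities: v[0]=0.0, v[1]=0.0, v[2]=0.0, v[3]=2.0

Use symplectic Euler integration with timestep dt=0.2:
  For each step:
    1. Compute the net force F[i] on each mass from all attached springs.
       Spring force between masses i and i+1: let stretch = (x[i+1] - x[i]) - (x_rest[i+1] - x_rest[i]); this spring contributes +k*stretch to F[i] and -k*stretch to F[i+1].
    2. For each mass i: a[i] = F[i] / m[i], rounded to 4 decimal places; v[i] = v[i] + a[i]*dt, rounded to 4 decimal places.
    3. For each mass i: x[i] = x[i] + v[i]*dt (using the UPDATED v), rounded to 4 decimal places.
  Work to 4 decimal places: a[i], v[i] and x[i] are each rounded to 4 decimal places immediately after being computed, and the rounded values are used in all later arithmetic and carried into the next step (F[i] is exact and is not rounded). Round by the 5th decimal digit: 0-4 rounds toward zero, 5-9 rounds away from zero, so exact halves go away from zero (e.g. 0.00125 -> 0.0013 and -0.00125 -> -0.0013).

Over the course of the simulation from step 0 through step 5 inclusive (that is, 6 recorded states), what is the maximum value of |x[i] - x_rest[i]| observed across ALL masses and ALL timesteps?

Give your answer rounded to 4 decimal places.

Answer: 2.5687

Derivation:
Step 0: x=[4.0000 10.0000 19.0000 26.0000] v=[0.0000 0.0000 0.0000 2.0000]
Step 1: x=[4.0000 10.2400 18.8400 26.3200] v=[0.0000 1.2000 -0.8000 1.6000]
Step 2: x=[4.0192 10.6688 18.5904 26.5216] v=[0.0960 2.1440 -1.2480 1.0080]
Step 3: x=[4.0904 11.1994 18.3416 26.5687] v=[0.3558 2.6528 -1.2442 0.2355]
Step 4: x=[4.2503 11.7326 18.1796 26.4376] v=[0.7994 2.6661 -0.8102 -0.6553]
Step 5: x=[4.5288 12.1830 18.1624 26.1259] v=[1.3923 2.2520 -0.0858 -1.5585]
Max displacement = 2.5687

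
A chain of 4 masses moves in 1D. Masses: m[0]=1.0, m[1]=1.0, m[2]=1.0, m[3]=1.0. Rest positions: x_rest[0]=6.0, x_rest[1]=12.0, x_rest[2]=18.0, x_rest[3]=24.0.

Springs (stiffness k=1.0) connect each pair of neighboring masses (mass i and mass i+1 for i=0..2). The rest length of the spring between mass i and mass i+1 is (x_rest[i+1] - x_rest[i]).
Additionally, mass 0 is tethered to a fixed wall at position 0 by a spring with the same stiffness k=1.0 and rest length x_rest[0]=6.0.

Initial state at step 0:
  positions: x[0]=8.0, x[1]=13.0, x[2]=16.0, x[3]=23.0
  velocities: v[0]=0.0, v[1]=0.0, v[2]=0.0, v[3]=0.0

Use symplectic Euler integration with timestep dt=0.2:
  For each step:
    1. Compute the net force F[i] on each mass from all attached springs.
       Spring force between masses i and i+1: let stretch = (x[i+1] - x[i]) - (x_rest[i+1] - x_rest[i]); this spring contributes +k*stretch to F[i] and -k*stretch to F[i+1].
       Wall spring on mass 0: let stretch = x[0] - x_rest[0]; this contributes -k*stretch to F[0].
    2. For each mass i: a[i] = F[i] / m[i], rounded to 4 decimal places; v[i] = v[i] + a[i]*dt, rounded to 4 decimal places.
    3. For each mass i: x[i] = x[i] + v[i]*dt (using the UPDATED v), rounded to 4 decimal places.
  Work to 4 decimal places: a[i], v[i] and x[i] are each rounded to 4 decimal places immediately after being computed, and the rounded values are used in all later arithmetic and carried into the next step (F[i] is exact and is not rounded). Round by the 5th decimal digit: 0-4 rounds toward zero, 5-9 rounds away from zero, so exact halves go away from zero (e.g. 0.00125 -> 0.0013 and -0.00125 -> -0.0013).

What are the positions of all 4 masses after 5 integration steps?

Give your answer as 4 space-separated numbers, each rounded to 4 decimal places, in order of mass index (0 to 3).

Answer: 6.4184 12.0509 17.8391 22.6525

Derivation:
Step 0: x=[8.0000 13.0000 16.0000 23.0000] v=[0.0000 0.0000 0.0000 0.0000]
Step 1: x=[7.8800 12.9200 16.1600 22.9600] v=[-0.6000 -0.4000 0.8000 -0.2000]
Step 2: x=[7.6464 12.7680 16.4624 22.8880] v=[-1.1680 -0.7600 1.5120 -0.3600]
Step 3: x=[7.3118 12.5589 16.8740 22.7990] v=[-1.6730 -1.0454 2.0582 -0.4451]
Step 4: x=[6.8946 12.3125 17.3500 22.7130] v=[-2.0859 -1.2318 2.3802 -0.4301]
Step 5: x=[6.4184 12.0509 17.8391 22.6525] v=[-2.3812 -1.3079 2.4453 -0.3027]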